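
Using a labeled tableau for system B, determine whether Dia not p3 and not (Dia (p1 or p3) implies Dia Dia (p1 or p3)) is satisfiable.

Unsatisfiable

1. Dia not p3 and not (Dia (p1 or p3) implies Dia Dia (p1 or p3)), w0
2. Dia not p3, w0   [and-rule on 1]
3. not (Dia (p1 or p3) implies Dia Dia (p1 or p3)), w0   [and-rule on 1]
4. Dia (p1 or p3), w0   [neg-implies-rule on 3]
5. not Dia Dia (p1 or p3), w0   [neg-implies-rule on 3]
6. not Dia (p1 or p3), w0   [neg-Dia-rule on 5 via w0Rw0]
7. not (p1 or p3), w0   [neg-Dia-rule on 6 via w0Rw0]
8. not p1, w0   [neg-or-rule on 7]
9. not p3, w0   [neg-or-rule on 7]
10. not p3, w1   [Dia-rule on 2: fresh world w1, w0Rw1]
11. not Dia (p1 or p3), w1   [neg-Dia-rule on 5 via w0Rw1]
12. not (p1 or p3), w1   [neg-Dia-rule on 6 via w0Rw1]
13. not p1, w1   [neg-or-rule on 12]
14. p1 or p3, w2   [Dia-rule on 4: fresh world w2, w0Rw2]
15. not Dia (p1 or p3), w2   [neg-Dia-rule on 5 via w0Rw2]
16. not (p1 or p3), w2   [neg-Dia-rule on 6 via w0Rw2]
17. not p1, w2   [neg-or-rule on 16]
18. not p3, w2   [neg-or-rule on 16]
19. p3, w2   [or-rule on 14 (branches; this branch)]
Accessibility: w0Rw0, w0Rw1, w0Rw2, w1Rw0, w1Rw1, w2Rw0, w2Rw2
Branch closes: p3 and not p3 both at w2.
Every branch closes; the branch above is one of them.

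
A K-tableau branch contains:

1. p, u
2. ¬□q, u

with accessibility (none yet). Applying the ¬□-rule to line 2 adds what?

a fresh world v with uRv, and ¬q at v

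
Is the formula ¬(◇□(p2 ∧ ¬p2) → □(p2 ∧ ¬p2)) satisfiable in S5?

1. ¬(◇□(p2 ∧ ¬p2) → □(p2 ∧ ¬p2)), 0
2. ◇□(p2 ∧ ¬p2), 0
3. ¬□(p2 ∧ ¬p2), 0
4. □(p2 ∧ ¬p2), 1
5. p2 ∧ ¬p2, 0
6. p2, 0
7. ¬p2, 0
Accessibility: 0R0, 0R1, 1R0, 1R1
Branch closes: p2 and ¬p2 both at 0.
(One branch shown.) All branches close.

Unsatisfiable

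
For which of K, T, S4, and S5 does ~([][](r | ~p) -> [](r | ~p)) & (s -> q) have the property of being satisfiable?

T-tableau for the formula:
1. ~([][](r | ~p) -> [](r | ~p)) & (s -> q), w0
2. ~([][](r | ~p) -> [](r | ~p)), w0   [&-rule on 1]
3. s -> q, w0   [&-rule on 1]
4. [][](r | ~p), w0   [~->-rule on 2]
5. ~[](r | ~p), w0   [~->-rule on 2]
6. [](r | ~p), w0   [[]-rule on 4 via w0Rw0]
7. r | ~p, w0   [[]-rule on 6 via w0Rw0]
8. q, w0   [->-rule on 3 (branches; this branch)]
9. ~p, w0   [|-rule on 7 (branches; this branch)]
10. ~(r | ~p), w1   [~[]-rule on 5: fresh world w1, w0Rw1]
11. ~r, w1   [~|-rule on 10]
12. p, w1   [~|-rule on 10]
13. [](r | ~p), w1   [[]-rule on 4 via w0Rw1]
14. r | ~p, w1   [[]-rule on 6 via w0Rw1]
15. ~p, w1   [|-rule on 14 (branches; this branch)]
Accessibility: w0Rw0, w0Rw1, w1Rw1
Branch closes: p and ~p both at w1.
Every branch closes (one shown): unsatisfiable in T, hence also in S4, S5 (every S4/S5-frame is a T-frame).
K-tableau for the formula:
1. ~([][](r | ~p) -> [](r | ~p)) & (s -> q), w0
2. ~([][](r | ~p) -> [](r | ~p)), w0   [&-rule on 1]
3. s -> q, w0   [&-rule on 1]
4. [][](r | ~p), w0   [~->-rule on 2]
5. ~[](r | ~p), w0   [~->-rule on 2]
6. q, w0   [->-rule on 3 (branches; this branch)]
7. ~(r | ~p), w1   [~[]-rule on 5: fresh world w1, w0Rw1]
8. ~r, w1   [~|-rule on 7]
9. p, w1   [~|-rule on 7]
10. [](r | ~p), w1   [[]-rule on 4 via w0Rw1]
Accessibility: w0Rw1
Complete open branch: satisfiable in K.

K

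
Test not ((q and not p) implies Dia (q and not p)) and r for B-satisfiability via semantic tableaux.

Unsatisfiable (every branch closes)

1. not ((q and not p) implies Dia (q and not p)) and r, w0
2. not ((q and not p) implies Dia (q and not p)), w0   [and-rule on 1]
3. r, w0   [and-rule on 1]
4. q and not p, w0   [neg-implies-rule on 2]
5. not Dia (q and not p), w0   [neg-implies-rule on 2]
6. q, w0   [and-rule on 4]
7. not p, w0   [and-rule on 4]
8. not (q and not p), w0   [neg-Dia-rule on 5 via w0Rw0]
9. p, w0   [neg-and-rule on 8 (branches; this branch)]
Accessibility: w0Rw0
Branch closes: p and not p both at w0.
All branches of the tableau close; one closing branch shown above.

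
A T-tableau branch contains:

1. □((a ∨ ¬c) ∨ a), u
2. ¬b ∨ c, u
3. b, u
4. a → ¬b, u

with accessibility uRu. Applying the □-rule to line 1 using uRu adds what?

(a ∨ ¬c) ∨ a, u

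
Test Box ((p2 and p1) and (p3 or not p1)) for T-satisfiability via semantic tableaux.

Satisfiable (open branch found)

1. Box ((p2 and p1) and (p3 or not p1)), 0
2. (p2 and p1) and (p3 or not p1), 0   [Box-rule on 1 via 0R0]
3. p2 and p1, 0   [and-rule on 2]
4. p3 or not p1, 0   [and-rule on 2]
5. p2, 0   [and-rule on 3]
6. p1, 0   [and-rule on 3]
7. p3, 0   [or-rule on 4 (branches; this branch)]
Accessibility: 0R0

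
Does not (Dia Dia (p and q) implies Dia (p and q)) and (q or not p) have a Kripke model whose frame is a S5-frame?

No, unsatisfiable

1. not (Dia Dia (p and q) implies Dia (p and q)) and (q or not p), w0
2. not (Dia Dia (p and q) implies Dia (p and q)), w0
3. q or not p, w0
4. Dia Dia (p and q), w0
5. not Dia (p and q), w0
6. not (p and q), w0
7. not p, w0
8. not q, w0
9. Dia (p and q), w1
10. not (p and q), w1
11. not q, w1
12. p and q, w2
13. p, w2
14. q, w2
15. not (p and q), w2
16. not q, w2
Accessibility: w0Rw0, w0Rw1, w0Rw2, w1Rw0, w1Rw1, w1Rw2, w2Rw0, w2Rw1, w2Rw2
Branch closes: q and not q both at w2.
All branches of the tableau close; one closing branch shown above.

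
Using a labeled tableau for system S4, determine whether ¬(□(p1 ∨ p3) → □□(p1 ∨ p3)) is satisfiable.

Unsatisfiable (every branch closes)

1. ¬(□(p1 ∨ p3) → □□(p1 ∨ p3)), 0
2. □(p1 ∨ p3), 0
3. ¬□□(p1 ∨ p3), 0
4. p1 ∨ p3, 0
5. p3, 0
6. ¬□(p1 ∨ p3), 1
7. p1 ∨ p3, 1
8. p3, 1
9. ¬(p1 ∨ p3), 2
10. ¬p1, 2
11. ¬p3, 2
12. p1 ∨ p3, 2
13. p3, 2
Accessibility: 0R0, 0R1, 0R2, 1R1, 1R2, 2R2
Branch closes: p3 and ¬p3 both at 2.
All branches of the tableau close; one closing branch shown above.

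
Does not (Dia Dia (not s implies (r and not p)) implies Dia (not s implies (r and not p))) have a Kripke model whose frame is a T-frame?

Satisfiable (open branch found)

1. not (Dia Dia (not s implies (r and not p)) implies Dia (not s implies (r and not p))), 0
2. Dia Dia (not s implies (r and not p)), 0
3. not Dia (not s implies (r and not p)), 0
4. not (not s implies (r and not p)), 0
5. not s, 0
6. not (r and not p), 0
7. p, 0
8. Dia (not s implies (r and not p)), 1
9. not (not s implies (r and not p)), 1
10. not s, 1
11. not (r and not p), 1
12. p, 1
13. not s implies (r and not p), 2
14. r and not p, 2
15. r, 2
16. not p, 2
Accessibility: 0R0, 0R1, 1R1, 1R2, 2R2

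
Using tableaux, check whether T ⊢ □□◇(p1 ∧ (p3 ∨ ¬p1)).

Not valid

Tableau for the negation ¬□□◇(p1 ∧ (p3 ∨ ¬p1)):
1. ¬□□◇(p1 ∧ (p3 ∨ ¬p1)), 0
2. ¬□◇(p1 ∧ (p3 ∨ ¬p1)), 1   [¬□-rule on 1: fresh world 1, 0R1]
3. ¬◇(p1 ∧ (p3 ∨ ¬p1)), 2   [¬□-rule on 2: fresh world 2, 1R2]
4. ¬(p1 ∧ (p3 ∨ ¬p1)), 2   [¬◇-rule on 3 via 2R2]
5. ¬(p3 ∨ ¬p1), 2   [¬∧-rule on 4 (branches; this branch)]
6. ¬p3, 2   [¬∨-rule on 5]
7. p1, 2   [¬∨-rule on 5]
Accessibility: 0R0, 0R1, 1R1, 1R2, 2R2
The negation has an open branch (countermodel exists).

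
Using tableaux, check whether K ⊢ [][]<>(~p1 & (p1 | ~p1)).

Not valid

Tableau for the negation ~[][]<>(~p1 & (p1 | ~p1)):
1. ~[][]<>(~p1 & (p1 | ~p1)), 0
2. ~[]<>(~p1 & (p1 | ~p1)), 1
3. ~<>(~p1 & (p1 | ~p1)), 2
Accessibility: 0R1, 1R2
The negation has an open branch (countermodel exists).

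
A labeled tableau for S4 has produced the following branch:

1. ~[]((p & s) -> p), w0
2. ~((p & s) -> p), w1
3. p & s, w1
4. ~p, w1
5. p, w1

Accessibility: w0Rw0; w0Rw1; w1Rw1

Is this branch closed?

Closed

Both p and ~p appear at w1.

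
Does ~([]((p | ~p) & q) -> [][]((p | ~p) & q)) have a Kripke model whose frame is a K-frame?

Satisfiable (open branch found)

1. ~([]((p | ~p) & q) -> [][]((p | ~p) & q)), u
2. []((p | ~p) & q), u
3. ~[][]((p | ~p) & q), u
4. ~[]((p | ~p) & q), v
5. (p | ~p) & q, v
6. p | ~p, v
7. q, v
8. ~p, v
9. ~((p | ~p) & q), w
10. ~q, w
Accessibility: uRv, vRw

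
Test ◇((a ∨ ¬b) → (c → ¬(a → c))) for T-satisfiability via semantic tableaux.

Satisfiable (open branch found)

1. ◇((a ∨ ¬b) → (c → ¬(a → c))), 0
2. (a ∨ ¬b) → (c → ¬(a → c)), 1
3. c → ¬(a → c), 1
4. ¬(a → c), 1
5. a, 1
6. ¬c, 1
Accessibility: 0R0, 0R1, 1R1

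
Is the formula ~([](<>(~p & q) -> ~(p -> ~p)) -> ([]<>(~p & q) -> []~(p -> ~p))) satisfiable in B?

1. ~([](<>(~p & q) -> ~(p -> ~p)) -> ([]<>(~p & q) -> []~(p -> ~p))), 0
2. [](<>(~p & q) -> ~(p -> ~p)), 0   [~->-rule on 1]
3. ~([]<>(~p & q) -> []~(p -> ~p)), 0   [~->-rule on 1]
4. []<>(~p & q), 0   [~->-rule on 3]
5. ~[]~(p -> ~p), 0   [~->-rule on 3]
6. <>(~p & q) -> ~(p -> ~p), 0   [[]-rule on 2 via 0R0]
7. <>(~p & q), 0   [[]-rule on 4 via 0R0]
8. ~(p -> ~p), 0   [->-rule on 6 (branches; this branch)]
9. p, 0   [~->-rule on 8]
10. p -> ~p, 1   [~[]-rule on 5: fresh world 1, 0R1]
11. <>(~p & q) -> ~(p -> ~p), 1   [[]-rule on 2 via 0R1]
12. <>(~p & q), 1   [[]-rule on 4 via 0R1]
13. ~p, 1   [->-rule on 10 (branches; this branch)]
14. ~<>(~p & q), 1   [->-rule on 11 (branches; this branch)]
15. ~(~p & q), 0   [~<>-rule on 14 via 1R0]
16. ~(~p & q), 1   [~<>-rule on 14 via 1R1]
17. ~q, 0   [~&-rule on 15 (branches; this branch)]
18. ~q, 1   [~&-rule on 16 (branches; this branch)]
19. ~p & q, 2   [<>-rule on 7: fresh world 2, 0R2]
20. ~p, 2   [&-rule on 19]
21. q, 2   [&-rule on 19]
22. <>(~p & q) -> ~(p -> ~p), 2   [[]-rule on 2 via 0R2]
23. <>(~p & q), 2   [[]-rule on 4 via 0R2]
24. ~<>(~p & q), 2   [->-rule on 22 (branches; this branch)]
25. ~(~p & q), 2   [~<>-rule on 24 via 2R2]
26. ~q, 2   [~&-rule on 25 (branches; this branch)]
Accessibility: 0R0, 0R1, 0R2, 1R0, 1R1, 2R0, 2R2
Branch closes: q and ~q both at 2.
(One branch shown.) All branches close.

Unsatisfiable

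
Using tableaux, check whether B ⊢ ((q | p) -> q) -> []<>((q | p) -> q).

Valid

Tableau for the negation ~(((q | p) -> q) -> []<>((q | p) -> q)):
1. ~(((q | p) -> q) -> []<>((q | p) -> q)), u
2. (q | p) -> q, u
3. ~[]<>((q | p) -> q), u
4. ~(q | p), u
5. ~q, u
6. ~p, u
7. ~<>((q | p) -> q), v
8. ~((q | p) -> q), u
9. q | p, u
10. ~((q | p) -> q), v
11. q | p, v
12. ~q, v
13. p, u
Accessibility: uRu, uRv, vRu, vRv
Branch closes: p and ~p both at u.
All branches of the negation close; one closing branch shown above.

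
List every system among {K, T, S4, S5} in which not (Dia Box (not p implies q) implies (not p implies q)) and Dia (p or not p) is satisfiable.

K, T, S4

S5-tableau for the formula:
1. not (Dia Box (not p implies q) implies (not p implies q)) and Dia (p or not p), 0
2. not (Dia Box (not p implies q) implies (not p implies q)), 0
3. Dia (p or not p), 0
4. Dia Box (not p implies q), 0
5. not (not p implies q), 0
6. not p, 0
7. not q, 0
8. p or not p, 1
9. not p, 1
10. Box (not p implies q), 2
11. not p implies q, 0
12. not p implies q, 1
13. not p implies q, 2
14. q, 0
Accessibility: 0R0, 0R1, 0R2, 1R0, 1R1, 1R2, 2R0, 2R1, 2R2
Branch closes: q and not q both at 0.
Every branch closes (one shown): unsatisfiable in S5.
S4-tableau for the formula:
1. not (Dia Box (not p implies q) implies (not p implies q)) and Dia (p or not p), 0
2. not (Dia Box (not p implies q) implies (not p implies q)), 0
3. Dia (p or not p), 0
4. Dia Box (not p implies q), 0
5. not (not p implies q), 0
6. not p, 0
7. not q, 0
8. p or not p, 1
9. not p, 1
10. Box (not p implies q), 2
11. not p implies q, 2
12. q, 2
Accessibility: 0R0, 0R1, 0R2, 1R1, 2R2
Complete open branch: satisfiable in S4, hence also in K, T (this S4-model is also a K-model and a T-model).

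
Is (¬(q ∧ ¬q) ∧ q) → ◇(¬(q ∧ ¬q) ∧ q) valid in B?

Valid in B

Tableau for the negation ¬((¬(q ∧ ¬q) ∧ q) → ◇(¬(q ∧ ¬q) ∧ q)):
1. ¬((¬(q ∧ ¬q) ∧ q) → ◇(¬(q ∧ ¬q) ∧ q)), 0
2. ¬(q ∧ ¬q) ∧ q, 0
3. ¬◇(¬(q ∧ ¬q) ∧ q), 0
4. ¬(q ∧ ¬q), 0
5. q, 0
6. ¬(¬(q ∧ ¬q) ∧ q), 0
7. q ∧ ¬q, 0
8. ¬q, 0
Accessibility: 0R0
Branch closes: q and ¬q both at 0.
Every branch of the negation's tableau closes; the branch above is one of them.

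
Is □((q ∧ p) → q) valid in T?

Tableau for the negation ¬□((q ∧ p) → q):
1. ¬□((q ∧ p) → q), w0
2. ¬((q ∧ p) → q), w1
3. q ∧ p, w1
4. ¬q, w1
5. q, w1
6. p, w1
Accessibility: w0Rw0, w0Rw1, w1Rw1
Branch closes: q and ¬q both at w1.
All branches of the negation close; one closing branch shown above.

Yes, valid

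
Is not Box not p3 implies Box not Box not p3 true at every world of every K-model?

Tableau for the negation not (not Box not p3 implies Box not Box not p3):
1. not (not Box not p3 implies Box not Box not p3), w0
2. not Box not p3, w0   [neg-implies-rule on 1]
3. not Box not Box not p3, w0   [neg-implies-rule on 1]
4. p3, w1   [neg-Box-rule on 2: fresh world w1, w0Rw1]
5. Box not p3, w2   [neg-Box-rule on 3: fresh world w2, w0Rw2]
Accessibility: w0Rw1, w0Rw2
The negation has an open branch (countermodel exists).

Not valid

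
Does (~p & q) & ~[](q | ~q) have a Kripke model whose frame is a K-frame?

1. (~p & q) & ~[](q | ~q), u
2. ~p & q, u
3. ~[](q | ~q), u
4. ~p, u
5. q, u
6. ~(q | ~q), v
7. ~q, v
8. q, v
Accessibility: uRv
Branch closes: q and ~q both at v.
Every branch closes; the branch above is one of them.

No, unsatisfiable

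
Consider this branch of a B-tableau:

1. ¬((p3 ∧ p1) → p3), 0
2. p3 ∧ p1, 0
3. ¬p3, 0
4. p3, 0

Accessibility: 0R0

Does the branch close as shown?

Closed

Both p3 and ¬p3 appear at 0.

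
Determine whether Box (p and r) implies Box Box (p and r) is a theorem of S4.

Tableau for the negation not (Box (p and r) implies Box Box (p and r)):
1. not (Box (p and r) implies Box Box (p and r)), u
2. Box (p and r), u   [neg-implies-rule on 1]
3. not Box Box (p and r), u   [neg-implies-rule on 1]
4. p and r, u   [Box-rule on 2 via uRu]
5. p, u   [and-rule on 4]
6. r, u   [and-rule on 4]
7. not Box (p and r), v   [neg-Box-rule on 3: fresh world v, uRv]
8. p and r, v   [Box-rule on 2 via uRv]
9. p, v   [and-rule on 8]
10. r, v   [and-rule on 8]
11. not (p and r), w   [neg-Box-rule on 7: fresh world w, vRw]
12. p and r, w   [Box-rule on 2 via uRw]
13. p, w   [and-rule on 12]
14. r, w   [and-rule on 12]
15. not r, w   [neg-and-rule on 11 (branches; this branch)]
Accessibility: uRu, uRv, uRw, vRv, vRw, wRw
Branch closes: r and not r both at w.
Every branch of the negation's tableau closes; the branch above is one of them.

Valid in S4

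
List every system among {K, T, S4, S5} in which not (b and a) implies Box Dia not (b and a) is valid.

S4-tableau for the negation not (not (b and a) implies Box Dia not (b and a)):
1. not (not (b and a) implies Box Dia not (b and a)), u
2. not (b and a), u
3. not Box Dia not (b and a), u
4. not a, u
5. not Dia not (b and a), v
6. b and a, v
7. b, v
8. a, v
Accessibility: uRu, uRv, vRv
Complete open branch: countermodel on an S4-frame, so not valid in S4, nor in K, T (the same frame is also a K-frame and a T-frame).
S5-tableau for the negation not (not (b and a) implies Box Dia not (b and a)):
1. not (not (b and a) implies Box Dia not (b and a)), u
2. not (b and a), u
3. not Box Dia not (b and a), u
4. not a, u
5. not Dia not (b and a), v
6. b and a, u
7. b, u
8. a, u
Accessibility: uRu, uRv, vRu, vRv
Branch closes: a and not a both at u.
Every branch closes (one shown): valid in S5.

S5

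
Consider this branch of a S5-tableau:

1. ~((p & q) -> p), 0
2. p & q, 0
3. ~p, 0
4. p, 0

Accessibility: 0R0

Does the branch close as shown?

Closed

Both p and ~p appear at 0.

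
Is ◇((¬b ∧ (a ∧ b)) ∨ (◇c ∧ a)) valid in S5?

Tableau for the negation ¬◇((¬b ∧ (a ∧ b)) ∨ (◇c ∧ a)):
1. ¬◇((¬b ∧ (a ∧ b)) ∨ (◇c ∧ a)), u
2. ¬((¬b ∧ (a ∧ b)) ∨ (◇c ∧ a)), u   [¬◇-rule on 1 via uRu]
3. ¬(¬b ∧ (a ∧ b)), u   [¬∨-rule on 2]
4. ¬(◇c ∧ a), u   [¬∨-rule on 2]
5. ¬(a ∧ b), u   [¬∧-rule on 3 (branches; this branch)]
6. ¬a, u   [¬∧-rule on 4 (branches; this branch)]
7. ¬b, u   [¬∧-rule on 5 (branches; this branch)]
Accessibility: uRu
The negation has an open branch (countermodel exists).

Invalid (countermodel exists)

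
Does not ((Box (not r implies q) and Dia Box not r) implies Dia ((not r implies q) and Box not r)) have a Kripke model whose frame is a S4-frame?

1. not ((Box (not r implies q) and Dia Box not r) implies Dia ((not r implies q) and Box not r)), 0
2. Box (not r implies q) and Dia Box not r, 0
3. not Dia ((not r implies q) and Box not r), 0
4. Box (not r implies q), 0
5. Dia Box not r, 0
6. not ((not r implies q) and Box not r), 0
7. not r implies q, 0
8. not Box not r, 0
9. q, 0
10. Box not r, 1
11. not ((not r implies q) and Box not r), 1
12. not r implies q, 1
13. not r, 1
14. not Box not r, 1
15. q, 1
16. r, 2
17. not ((not r implies q) and Box not r), 2
18. not r implies q, 2
19. not Box not r, 2
20. q, 2
21. r, 3
22. not ((not r implies q) and Box not r), 3
23. not r implies q, 3
24. not r, 3
Accessibility: 0R0, 0R1, 0R2, 0R3, 1R1, 1R3, 2R2, 3R3
Branch closes: r and not r both at 3.
(One branch shown.) All branches close.

Unsatisfiable (every branch closes)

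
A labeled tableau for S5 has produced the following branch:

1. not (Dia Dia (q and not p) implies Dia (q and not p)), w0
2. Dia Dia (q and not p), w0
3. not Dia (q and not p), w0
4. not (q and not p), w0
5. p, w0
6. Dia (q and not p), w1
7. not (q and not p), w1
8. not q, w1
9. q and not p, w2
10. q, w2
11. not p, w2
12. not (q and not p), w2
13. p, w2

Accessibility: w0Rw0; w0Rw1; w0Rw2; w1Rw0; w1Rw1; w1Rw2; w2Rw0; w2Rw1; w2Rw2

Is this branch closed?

Both p and not p appear at w2.

Yes, closed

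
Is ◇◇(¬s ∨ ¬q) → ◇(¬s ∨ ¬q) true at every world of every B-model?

Invalid (countermodel exists)

Tableau for the negation ¬(◇◇(¬s ∨ ¬q) → ◇(¬s ∨ ¬q)):
1. ¬(◇◇(¬s ∨ ¬q) → ◇(¬s ∨ ¬q)), 0
2. ◇◇(¬s ∨ ¬q), 0
3. ¬◇(¬s ∨ ¬q), 0
4. ¬(¬s ∨ ¬q), 0
5. s, 0
6. q, 0
7. ◇(¬s ∨ ¬q), 1
8. ¬(¬s ∨ ¬q), 1
9. s, 1
10. q, 1
11. ¬s ∨ ¬q, 2
12. ¬q, 2
Accessibility: 0R0, 0R1, 1R0, 1R1, 1R2, 2R1, 2R2
The negation has an open branch (countermodel exists).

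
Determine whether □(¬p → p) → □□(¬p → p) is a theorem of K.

No, not valid

Tableau for the negation ¬(□(¬p → p) → □□(¬p → p)):
1. ¬(□(¬p → p) → □□(¬p → p)), u
2. □(¬p → p), u   [¬→-rule on 1]
3. ¬□□(¬p → p), u   [¬→-rule on 1]
4. ¬□(¬p → p), v   [¬□-rule on 3: fresh world v, uRv]
5. ¬p → p, v   [□-rule on 2 via uRv]
6. p, v   [→-rule on 5 (branches; this branch)]
7. ¬(¬p → p), w   [¬□-rule on 4: fresh world w, vRw]
8. ¬p, w   [¬→-rule on 7]
Accessibility: uRv, vRw
The negation has an open branch (countermodel exists).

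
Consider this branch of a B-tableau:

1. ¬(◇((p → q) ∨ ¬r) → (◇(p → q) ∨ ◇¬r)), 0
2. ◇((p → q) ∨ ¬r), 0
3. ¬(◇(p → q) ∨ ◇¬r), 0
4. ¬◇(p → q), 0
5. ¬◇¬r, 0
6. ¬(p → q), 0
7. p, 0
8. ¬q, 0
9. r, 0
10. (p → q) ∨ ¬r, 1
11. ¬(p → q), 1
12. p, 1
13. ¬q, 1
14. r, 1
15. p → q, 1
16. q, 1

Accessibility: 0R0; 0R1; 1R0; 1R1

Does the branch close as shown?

Both q and ¬q appear at 1.

Yes, closed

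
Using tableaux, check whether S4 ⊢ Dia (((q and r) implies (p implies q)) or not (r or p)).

Valid

Tableau for the negation not Dia (((q and r) implies (p implies q)) or not (r or p)):
1. not Dia (((q and r) implies (p implies q)) or not (r or p)), 0
2. not (((q and r) implies (p implies q)) or not (r or p)), 0   [neg-Dia-rule on 1 via 0R0]
3. not ((q and r) implies (p implies q)), 0   [neg-or-rule on 2]
4. r or p, 0   [neg-or-rule on 2]
5. q and r, 0   [neg-implies-rule on 3]
6. not (p implies q), 0   [neg-implies-rule on 3]
7. q, 0   [and-rule on 5]
8. r, 0   [and-rule on 5]
9. p, 0   [neg-implies-rule on 6]
10. not q, 0   [neg-implies-rule on 6]
Accessibility: 0R0
Branch closes: q and not q both at 0.
Every branch of the negation's tableau closes; the branch above is one of them.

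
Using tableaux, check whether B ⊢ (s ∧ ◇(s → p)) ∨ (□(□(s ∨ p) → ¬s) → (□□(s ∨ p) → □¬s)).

Tableau for the negation ¬((s ∧ ◇(s → p)) ∨ (□(□(s ∨ p) → ¬s) → (□□(s ∨ p) → □¬s))):
1. ¬((s ∧ ◇(s → p)) ∨ (□(□(s ∨ p) → ¬s) → (□□(s ∨ p) → □¬s))), u
2. ¬(s ∧ ◇(s → p)), u   [¬∨-rule on 1]
3. ¬(□(□(s ∨ p) → ¬s) → (□□(s ∨ p) → □¬s)), u   [¬∨-rule on 1]
4. □(□(s ∨ p) → ¬s), u   [¬→-rule on 3]
5. ¬(□□(s ∨ p) → □¬s), u   [¬→-rule on 3]
6. □□(s ∨ p), u   [¬→-rule on 5]
7. ¬□¬s, u   [¬→-rule on 5]
8. □(s ∨ p) → ¬s, u   [□-rule on 4 via uRu]
9. □(s ∨ p), u   [□-rule on 6 via uRu]
10. s ∨ p, u   [□-rule on 9 via uRu]
11. ¬◇(s → p), u   [¬∧-rule on 2 (branches; this branch)]
12. ¬(s → p), u   [¬◇-rule on 11 via uRu]
13. s, u   [¬→-rule on 12]
14. ¬p, u   [¬→-rule on 12]
15. ¬□(s ∨ p), u   [→-rule on 8 (branches; this branch)]
16. s, v   [¬□-rule on 7: fresh world v, uRv]
17. □(s ∨ p) → ¬s, v   [□-rule on 4 via uRv]
18. □(s ∨ p), v   [□-rule on 6 via uRv]
19. s ∨ p, v   [□-rule on 9 via uRv]
20. ¬(s → p), v   [¬◇-rule on 11 via uRv]
21. ¬p, v   [¬→-rule on 20]
22. ¬□(s ∨ p), v   [→-rule on 17 (branches; this branch)]
23. ¬(s ∨ p), w   [¬□-rule on 15: fresh world w, uRw]
24. ¬s, w   [¬∨-rule on 23]
25. ¬p, w   [¬∨-rule on 23]
26. □(s ∨ p) → ¬s, w   [□-rule on 4 via uRw]
27. □(s ∨ p), w   [□-rule on 6 via uRw]
28. s ∨ p, w   [□-rule on 9 via uRw]
29. ¬(s → p), w   [¬◇-rule on 11 via uRw]
30. s, w   [¬→-rule on 29]
Accessibility: uRu, uRv, uRw, vRu, vRv, wRu, wRw
Branch closes: s and ¬s both at w.
All branches of the negation close; one closing branch shown above.

Yes, valid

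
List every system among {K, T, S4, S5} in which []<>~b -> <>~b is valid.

T, S4, S5

T-tableau for the negation ~([]<>~b -> <>~b):
1. ~([]<>~b -> <>~b), u
2. []<>~b, u
3. ~<>~b, u
4. <>~b, u
5. b, u
6. ~b, v
7. <>~b, v
8. b, v
Accessibility: uRu, uRv, vRv
Branch closes: b and ~b both at v.
Every branch closes (one shown): valid in T, hence also in S4, S5 (every theorem of T is a theorem of S4 and S5).
K-tableau for the negation ~([]<>~b -> <>~b):
1. ~([]<>~b -> <>~b), u
2. []<>~b, u
3. ~<>~b, u
Complete open branch: countermodel on a K-frame, so not valid in K.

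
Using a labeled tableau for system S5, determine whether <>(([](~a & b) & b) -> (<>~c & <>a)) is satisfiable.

Satisfiable (open branch found)

1. <>(([](~a & b) & b) -> (<>~c & <>a)), u
2. ([](~a & b) & b) -> (<>~c & <>a), v   [<>-rule on 1: fresh world v, uRv]
3. <>~c & <>a, v   [->-rule on 2 (branches; this branch)]
4. <>~c, v   [&-rule on 3]
5. <>a, v   [&-rule on 3]
6. ~c, w   [<>-rule on 4: fresh world w, vRw]
7. a, x   [<>-rule on 5: fresh world x, vRx]
Accessibility: uRu, uRv, uRw, uRx, vRu, vRv, vRw, vRx, wRu, wRv, wRw, wRx, xRu, xRv, xRw, xRx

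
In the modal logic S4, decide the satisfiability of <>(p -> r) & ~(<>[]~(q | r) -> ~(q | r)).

1. <>(p -> r) & ~(<>[]~(q | r) -> ~(q | r)), u
2. <>(p -> r), u
3. ~(<>[]~(q | r) -> ~(q | r)), u
4. <>[]~(q | r), u
5. q | r, u
6. r, u
7. p -> r, v
8. r, v
9. []~(q | r), w
10. ~(q | r), w
11. ~q, w
12. ~r, w
Accessibility: uRu, uRv, uRw, vRv, wRw

Satisfiable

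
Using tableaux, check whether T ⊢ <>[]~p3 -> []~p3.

Invalid (countermodel exists)

Tableau for the negation ~(<>[]~p3 -> []~p3):
1. ~(<>[]~p3 -> []~p3), w0
2. <>[]~p3, w0
3. ~[]~p3, w0
4. []~p3, w1
5. ~p3, w1
6. p3, w2
Accessibility: w0Rw0, w0Rw1, w0Rw2, w1Rw1, w2Rw2
The negation has an open branch (countermodel exists).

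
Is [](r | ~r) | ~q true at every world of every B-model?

Valid

Tableau for the negation ~([](r | ~r) | ~q):
1. ~([](r | ~r) | ~q), u
2. ~[](r | ~r), u
3. q, u
4. ~(r | ~r), v
5. ~r, v
6. r, v
Accessibility: uRu, uRv, vRu, vRv
Branch closes: r and ~r both at v.
All branches of the negation close; one closing branch shown above.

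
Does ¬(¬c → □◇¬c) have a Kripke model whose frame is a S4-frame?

Satisfiable (open branch found)

1. ¬(¬c → □◇¬c), 0
2. ¬c, 0
3. ¬□◇¬c, 0
4. ¬◇¬c, 1
5. c, 1
Accessibility: 0R0, 0R1, 1R1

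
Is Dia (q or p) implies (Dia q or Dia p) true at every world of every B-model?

Tableau for the negation not (Dia (q or p) implies (Dia q or Dia p)):
1. not (Dia (q or p) implies (Dia q or Dia p)), w0
2. Dia (q or p), w0
3. not (Dia q or Dia p), w0
4. not Dia q, w0
5. not Dia p, w0
6. not q, w0
7. not p, w0
8. q or p, w1
9. not q, w1
10. not p, w1
11. p, w1
Accessibility: w0Rw0, w0Rw1, w1Rw0, w1Rw1
Branch closes: p and not p both at w1.
All branches of the negation close; one closing branch shown above.

Yes, valid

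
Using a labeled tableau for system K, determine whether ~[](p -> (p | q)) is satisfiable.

1. ~[](p -> (p | q)), 0
2. ~(p -> (p | q)), 1
3. p, 1
4. ~(p | q), 1
5. ~p, 1
6. ~q, 1
Accessibility: 0R1
Branch closes: p and ~p both at 1.
Every branch closes; the branch above is one of them.

Unsatisfiable (every branch closes)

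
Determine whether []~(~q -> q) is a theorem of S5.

Tableau for the negation ~[]~(~q -> q):
1. ~[]~(~q -> q), u
2. ~q -> q, v
3. q, v
Accessibility: uRu, uRv, vRu, vRv
The negation has an open branch (countermodel exists).

Invalid (countermodel exists)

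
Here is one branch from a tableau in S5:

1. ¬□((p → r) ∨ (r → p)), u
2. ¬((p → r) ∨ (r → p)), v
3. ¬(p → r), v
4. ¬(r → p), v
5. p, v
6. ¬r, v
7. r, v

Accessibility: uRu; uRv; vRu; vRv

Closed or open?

Closed

Both r and ¬r appear at v.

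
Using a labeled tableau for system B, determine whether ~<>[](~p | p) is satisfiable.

Unsatisfiable

1. ~<>[](~p | p), u
2. ~[](~p | p), u
3. ~(~p | p), v
4. p, v
5. ~p, v
Accessibility: uRu, uRv, vRu, vRv
Branch closes: p and ~p both at v.
Every branch closes; the branch above is one of them.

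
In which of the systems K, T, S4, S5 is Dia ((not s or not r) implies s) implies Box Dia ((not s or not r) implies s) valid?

S5

S5-tableau for the negation not (Dia ((not s or not r) implies s) implies Box Dia ((not s or not r) implies s)):
1. not (Dia ((not s or not r) implies s) implies Box Dia ((not s or not r) implies s)), 0
2. Dia ((not s or not r) implies s), 0   [neg-implies-rule on 1]
3. not Box Dia ((not s or not r) implies s), 0   [neg-implies-rule on 1]
4. (not s or not r) implies s, 1   [Dia-rule on 2: fresh world 1, 0R1]
5. not (not s or not r), 1   [implies-rule on 4 (branches; this branch)]
6. s, 1   [neg-or-rule on 5]
7. r, 1   [neg-or-rule on 5]
8. not Dia ((not s or not r) implies s), 2   [neg-Box-rule on 3: fresh world 2, 0R2]
9. not ((not s or not r) implies s), 0   [neg-Dia-rule on 8 via 2R0]
10. not s or not r, 0   [neg-implies-rule on 9]
11. not s, 0   [neg-implies-rule on 9]
12. not ((not s or not r) implies s), 1   [neg-Dia-rule on 8 via 2R1]
13. not s or not r, 1   [neg-implies-rule on 12]
14. not s, 1   [neg-implies-rule on 12]
Accessibility: 0R0, 0R1, 0R2, 1R0, 1R1, 1R2, 2R0, 2R1, 2R2
Branch closes: s and not s both at 1.
Every branch closes (one shown): valid in S5.
S4-tableau for the negation not (Dia ((not s or not r) implies s) implies Box Dia ((not s or not r) implies s)):
1. not (Dia ((not s or not r) implies s) implies Box Dia ((not s or not r) implies s)), 0
2. Dia ((not s or not r) implies s), 0   [neg-implies-rule on 1]
3. not Box Dia ((not s or not r) implies s), 0   [neg-implies-rule on 1]
4. (not s or not r) implies s, 1   [Dia-rule on 2: fresh world 1, 0R1]
5. s, 1   [implies-rule on 4 (branches; this branch)]
6. not Dia ((not s or not r) implies s), 2   [neg-Box-rule on 3: fresh world 2, 0R2]
7. not ((not s or not r) implies s), 2   [neg-Dia-rule on 6 via 2R2]
8. not s or not r, 2   [neg-implies-rule on 7]
9. not s, 2   [neg-implies-rule on 7]
10. not r, 2   [or-rule on 8 (branches; this branch)]
Accessibility: 0R0, 0R1, 0R2, 1R1, 2R2
Complete open branch: countermodel on an S4-frame, so not valid in S4, nor in K, T (the same frame is also a K-frame and a T-frame).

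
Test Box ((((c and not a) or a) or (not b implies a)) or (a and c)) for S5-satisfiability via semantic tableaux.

1. Box ((((c and not a) or a) or (not b implies a)) or (a and c)), u
2. (((c and not a) or a) or (not b implies a)) or (a and c), u
3. a and c, u
4. a, u
5. c, u
Accessibility: uRu

Satisfiable (open branch found)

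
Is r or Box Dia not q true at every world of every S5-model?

Tableau for the negation not (r or Box Dia not q):
1. not (r or Box Dia not q), u
2. not r, u
3. not Box Dia not q, u
4. not Dia not q, v
5. q, u
6. q, v
Accessibility: uRu, uRv, vRu, vRv
The negation has an open branch (countermodel exists).

No, not valid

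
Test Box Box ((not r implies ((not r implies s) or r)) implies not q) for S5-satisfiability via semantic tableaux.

1. Box Box ((not r implies ((not r implies s) or r)) implies not q), 0
2. Box ((not r implies ((not r implies s) or r)) implies not q), 0   [Box-rule on 1 via 0R0]
3. (not r implies ((not r implies s) or r)) implies not q, 0   [Box-rule on 2 via 0R0]
4. not q, 0   [implies-rule on 3 (branches; this branch)]
Accessibility: 0R0

Satisfiable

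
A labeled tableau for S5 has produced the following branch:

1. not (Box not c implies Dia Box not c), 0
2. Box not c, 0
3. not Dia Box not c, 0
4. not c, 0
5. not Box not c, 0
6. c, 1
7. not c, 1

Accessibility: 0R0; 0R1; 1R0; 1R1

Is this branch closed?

Both c and not c appear at 1.

Closed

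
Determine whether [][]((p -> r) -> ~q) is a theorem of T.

No, not valid

Tableau for the negation ~[][]((p -> r) -> ~q):
1. ~[][]((p -> r) -> ~q), w0
2. ~[]((p -> r) -> ~q), w1
3. ~((p -> r) -> ~q), w2
4. p -> r, w2
5. q, w2
6. r, w2
Accessibility: w0Rw0, w0Rw1, w1Rw1, w1Rw2, w2Rw2
The negation has an open branch (countermodel exists).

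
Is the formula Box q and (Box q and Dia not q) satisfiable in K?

Unsatisfiable

1. Box q and (Box q and Dia not q), 0
2. Box q, 0   [and-rule on 1]
3. Box q and Dia not q, 0   [and-rule on 1]
4. Dia not q, 0   [and-rule on 3]
5. not q, 1   [Dia-rule on 4: fresh world 1, 0R1]
6. q, 1   [Box-rule on 2 via 0R1]
Accessibility: 0R1
Branch closes: q and not q both at 1.
All branches of the tableau close; one closing branch shown above.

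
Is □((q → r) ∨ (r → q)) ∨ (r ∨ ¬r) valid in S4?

Valid

Tableau for the negation ¬(□((q → r) ∨ (r → q)) ∨ (r ∨ ¬r)):
1. ¬(□((q → r) ∨ (r → q)) ∨ (r ∨ ¬r)), w0
2. ¬□((q → r) ∨ (r → q)), w0
3. ¬(r ∨ ¬r), w0
4. ¬r, w0
5. r, w0
Accessibility: w0Rw0
Branch closes: r and ¬r both at w0.
Every branch of the negation's tableau closes; the branch above is one of them.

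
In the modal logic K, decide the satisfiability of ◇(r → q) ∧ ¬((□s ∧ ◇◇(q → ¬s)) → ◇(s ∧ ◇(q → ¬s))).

1. ◇(r → q) ∧ ¬((□s ∧ ◇◇(q → ¬s)) → ◇(s ∧ ◇(q → ¬s))), w0
2. ◇(r → q), w0
3. ¬((□s ∧ ◇◇(q → ¬s)) → ◇(s ∧ ◇(q → ¬s))), w0
4. □s ∧ ◇◇(q → ¬s), w0
5. ¬◇(s ∧ ◇(q → ¬s)), w0
6. □s, w0
7. ◇◇(q → ¬s), w0
8. r → q, w1
9. ¬(s ∧ ◇(q → ¬s)), w1
10. s, w1
11. q, w1
12. ¬◇(q → ¬s), w1
13. ◇(q → ¬s), w2
14. ¬(s ∧ ◇(q → ¬s)), w2
15. s, w2
16. ¬◇(q → ¬s), w2
17. q → ¬s, w3
18. ¬(q → ¬s), w3
19. q, w3
20. s, w3
21. ¬s, w3
Accessibility: w0Rw1, w0Rw2, w2Rw3
Branch closes: s and ¬s both at w3.
All branches of the tableau close; one closing branch shown above.

No, unsatisfiable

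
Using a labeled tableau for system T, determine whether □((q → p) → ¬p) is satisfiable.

Satisfiable (open branch found)

1. □((q → p) → ¬p), w0
2. (q → p) → ¬p, w0   [□-rule on 1 via w0Rw0]
3. ¬p, w0   [→-rule on 2 (branches; this branch)]
Accessibility: w0Rw0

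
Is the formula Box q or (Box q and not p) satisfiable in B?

1. Box q or (Box q and not p), w0
2. Box q and not p, w0
3. Box q, w0
4. not p, w0
5. q, w0
Accessibility: w0Rw0

Satisfiable (open branch found)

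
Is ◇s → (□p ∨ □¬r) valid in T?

Tableau for the negation ¬(◇s → (□p ∨ □¬r)):
1. ¬(◇s → (□p ∨ □¬r)), 0
2. ◇s, 0
3. ¬(□p ∨ □¬r), 0
4. ¬□p, 0
5. ¬□¬r, 0
6. s, 1
7. ¬p, 2
8. r, 3
Accessibility: 0R0, 0R1, 0R2, 0R3, 1R1, 2R2, 3R3
The negation has an open branch (countermodel exists).

No, not valid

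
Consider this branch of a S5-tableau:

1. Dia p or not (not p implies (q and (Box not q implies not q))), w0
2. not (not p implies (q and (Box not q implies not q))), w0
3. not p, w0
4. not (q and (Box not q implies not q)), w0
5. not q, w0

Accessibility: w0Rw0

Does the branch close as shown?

There is no literal clash: for every atom and world, at most one sign appears.

No, open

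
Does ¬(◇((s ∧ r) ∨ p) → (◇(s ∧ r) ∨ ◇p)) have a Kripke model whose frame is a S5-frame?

1. ¬(◇((s ∧ r) ∨ p) → (◇(s ∧ r) ∨ ◇p)), u
2. ◇((s ∧ r) ∨ p), u
3. ¬(◇(s ∧ r) ∨ ◇p), u
4. ¬◇(s ∧ r), u
5. ¬◇p, u
6. ¬(s ∧ r), u
7. ¬p, u
8. ¬r, u
9. (s ∧ r) ∨ p, v
10. ¬(s ∧ r), v
11. ¬p, v
12. s ∧ r, v
13. s, v
14. r, v
15. ¬r, v
Accessibility: uRu, uRv, vRu, vRv
Branch closes: r and ¬r both at v.
(One branch shown.) All branches close.

Unsatisfiable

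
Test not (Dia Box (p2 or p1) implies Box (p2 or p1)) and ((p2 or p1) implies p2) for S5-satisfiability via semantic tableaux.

No, unsatisfiable

1. not (Dia Box (p2 or p1) implies Box (p2 or p1)) and ((p2 or p1) implies p2), 0
2. not (Dia Box (p2 or p1) implies Box (p2 or p1)), 0
3. (p2 or p1) implies p2, 0
4. Dia Box (p2 or p1), 0
5. not Box (p2 or p1), 0
6. p2, 0
7. Box (p2 or p1), 1
8. p2 or p1, 0
9. p2 or p1, 1
10. p1, 0
11. p1, 1
12. not (p2 or p1), 2
13. not p2, 2
14. not p1, 2
15. p2 or p1, 2
16. p1, 2
Accessibility: 0R0, 0R1, 0R2, 1R0, 1R1, 1R2, 2R0, 2R1, 2R2
Branch closes: p1 and not p1 both at 2.
(One branch shown.) All branches close.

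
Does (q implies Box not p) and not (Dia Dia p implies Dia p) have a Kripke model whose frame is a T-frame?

Yes, satisfiable

1. (q implies Box not p) and not (Dia Dia p implies Dia p), w0
2. q implies Box not p, w0
3. not (Dia Dia p implies Dia p), w0
4. Dia Dia p, w0
5. not Dia p, w0
6. not p, w0
7. Box not p, w0
8. Dia p, w1
9. not p, w1
10. p, w2
Accessibility: w0Rw0, w0Rw1, w1Rw1, w1Rw2, w2Rw2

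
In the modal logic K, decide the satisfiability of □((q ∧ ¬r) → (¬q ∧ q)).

Satisfiable (open branch found)

1. □((q ∧ ¬r) → (¬q ∧ q)), u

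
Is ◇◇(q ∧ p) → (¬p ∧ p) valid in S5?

Tableau for the negation ¬(◇◇(q ∧ p) → (¬p ∧ p)):
1. ¬(◇◇(q ∧ p) → (¬p ∧ p)), u
2. ◇◇(q ∧ p), u   [¬→-rule on 1]
3. ¬(¬p ∧ p), u   [¬→-rule on 1]
4. ¬p, u   [¬∧-rule on 3 (branches; this branch)]
5. ◇(q ∧ p), v   [◇-rule on 2: fresh world v, uRv]
6. q ∧ p, w   [◇-rule on 5: fresh world w, vRw]
7. q, w   [∧-rule on 6]
8. p, w   [∧-rule on 6]
Accessibility: uRu, uRv, uRw, vRu, vRv, vRw, wRu, wRv, wRw
The negation has an open branch (countermodel exists).

No, not valid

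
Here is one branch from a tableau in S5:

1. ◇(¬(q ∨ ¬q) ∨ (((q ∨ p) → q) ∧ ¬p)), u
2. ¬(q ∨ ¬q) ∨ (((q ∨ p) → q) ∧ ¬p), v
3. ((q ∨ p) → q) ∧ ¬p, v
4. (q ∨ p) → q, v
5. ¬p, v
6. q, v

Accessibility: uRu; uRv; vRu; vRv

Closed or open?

There is no literal clash: for every atom and world, at most one sign appears.

Not closed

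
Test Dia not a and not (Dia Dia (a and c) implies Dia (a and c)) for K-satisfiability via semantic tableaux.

1. Dia not a and not (Dia Dia (a and c) implies Dia (a and c)), w0
2. Dia not a, w0   [and-rule on 1]
3. not (Dia Dia (a and c) implies Dia (a and c)), w0   [and-rule on 1]
4. Dia Dia (a and c), w0   [neg-implies-rule on 3]
5. not Dia (a and c), w0   [neg-implies-rule on 3]
6. not a, w1   [Dia-rule on 2: fresh world w1, w0Rw1]
7. not (a and c), w1   [neg-Dia-rule on 5 via w0Rw1]
8. not c, w1   [neg-and-rule on 7 (branches; this branch)]
9. Dia (a and c), w2   [Dia-rule on 4: fresh world w2, w0Rw2]
10. not (a and c), w2   [neg-Dia-rule on 5 via w0Rw2]
11. not c, w2   [neg-and-rule on 10 (branches; this branch)]
12. a and c, w3   [Dia-rule on 9: fresh world w3, w2Rw3]
13. a, w3   [and-rule on 12]
14. c, w3   [and-rule on 12]
Accessibility: w0Rw1, w0Rw2, w2Rw3

Yes, satisfiable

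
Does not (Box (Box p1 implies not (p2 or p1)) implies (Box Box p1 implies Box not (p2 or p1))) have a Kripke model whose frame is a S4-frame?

1. not (Box (Box p1 implies not (p2 or p1)) implies (Box Box p1 implies Box not (p2 or p1))), u
2. Box (Box p1 implies not (p2 or p1)), u   [neg-implies-rule on 1]
3. not (Box Box p1 implies Box not (p2 or p1)), u   [neg-implies-rule on 1]
4. Box Box p1, u   [neg-implies-rule on 3]
5. not Box not (p2 or p1), u   [neg-implies-rule on 3]
6. Box p1 implies not (p2 or p1), u   [Box-rule on 2 via uRu]
7. Box p1, u   [Box-rule on 4 via uRu]
8. p1, u   [Box-rule on 7 via uRu]
9. not Box p1, u   [implies-rule on 6 (branches; this branch)]
10. p2 or p1, v   [neg-Box-rule on 5: fresh world v, uRv]
11. Box p1 implies not (p2 or p1), v   [Box-rule on 2 via uRv]
12. Box p1, v   [Box-rule on 4 via uRv]
13. p1, v   [Box-rule on 7 via uRv]
14. not Box p1, v   [implies-rule on 11 (branches; this branch)]
15. not p1, w   [neg-Box-rule on 9: fresh world w, uRw]
16. Box p1 implies not (p2 or p1), w   [Box-rule on 2 via uRw]
17. Box p1, w   [Box-rule on 4 via uRw]
18. p1, w   [Box-rule on 7 via uRw]
Accessibility: uRu, uRv, uRw, vRv, wRw
Branch closes: p1 and not p1 both at w.
Every branch closes; the branch above is one of them.

No, unsatisfiable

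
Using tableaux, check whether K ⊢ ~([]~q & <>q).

Tableau for the negation []~q & <>q:
1. []~q & <>q, 0
2. []~q, 0
3. <>q, 0
4. q, 1
5. ~q, 1
Accessibility: 0R1
Branch closes: q and ~q both at 1.
Every branch of the negation's tableau closes; the branch above is one of them.

Valid in K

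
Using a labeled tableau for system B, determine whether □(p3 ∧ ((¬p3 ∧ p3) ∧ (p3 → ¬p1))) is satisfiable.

Unsatisfiable (every branch closes)

1. □(p3 ∧ ((¬p3 ∧ p3) ∧ (p3 → ¬p1))), u
2. p3 ∧ ((¬p3 ∧ p3) ∧ (p3 → ¬p1)), u
3. p3, u
4. (¬p3 ∧ p3) ∧ (p3 → ¬p1), u
5. ¬p3 ∧ p3, u
6. p3 → ¬p1, u
7. ¬p3, u
Accessibility: uRu
Branch closes: p3 and ¬p3 both at u.
Every branch closes; the branch above is one of them.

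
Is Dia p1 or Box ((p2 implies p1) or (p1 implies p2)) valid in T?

Valid in T

Tableau for the negation not (Dia p1 or Box ((p2 implies p1) or (p1 implies p2))):
1. not (Dia p1 or Box ((p2 implies p1) or (p1 implies p2))), 0
2. not Dia p1, 0
3. not Box ((p2 implies p1) or (p1 implies p2)), 0
4. not p1, 0
5. not ((p2 implies p1) or (p1 implies p2)), 1
6. not (p2 implies p1), 1
7. not (p1 implies p2), 1
8. p2, 1
9. not p1, 1
10. p1, 1
11. not p2, 1
Accessibility: 0R0, 0R1, 1R1
Branch closes: p1 and not p1 both at 1.
All branches of the negation close; one closing branch shown above.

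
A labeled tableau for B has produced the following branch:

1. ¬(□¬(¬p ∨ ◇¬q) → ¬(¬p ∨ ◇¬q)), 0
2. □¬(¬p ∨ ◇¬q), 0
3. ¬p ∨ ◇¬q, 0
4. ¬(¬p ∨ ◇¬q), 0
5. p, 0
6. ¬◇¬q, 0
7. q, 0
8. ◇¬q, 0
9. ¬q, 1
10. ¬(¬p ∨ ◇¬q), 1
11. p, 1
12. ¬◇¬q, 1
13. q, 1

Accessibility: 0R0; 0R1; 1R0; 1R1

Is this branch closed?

Both q and ¬q appear at 1.

Yes, closed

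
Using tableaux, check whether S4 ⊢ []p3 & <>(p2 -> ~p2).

Not valid

Tableau for the negation ~([]p3 & <>(p2 -> ~p2)):
1. ~([]p3 & <>(p2 -> ~p2)), 0
2. ~<>(p2 -> ~p2), 0
3. ~(p2 -> ~p2), 0
4. p2, 0
Accessibility: 0R0
The negation has an open branch (countermodel exists).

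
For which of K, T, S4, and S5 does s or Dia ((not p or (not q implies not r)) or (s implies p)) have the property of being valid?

T-tableau for the negation not (s or Dia ((not p or (not q implies not r)) or (s implies p))):
1. not (s or Dia ((not p or (not q implies not r)) or (s implies p))), 0
2. not s, 0
3. not Dia ((not p or (not q implies not r)) or (s implies p)), 0
4. not ((not p or (not q implies not r)) or (s implies p)), 0
5. not (not p or (not q implies not r)), 0
6. not (s implies p), 0
7. p, 0
8. not (not q implies not r), 0
9. s, 0
10. not p, 0
Accessibility: 0R0
Branch closes: s and not s both at 0.
Every branch closes (one shown): valid in T, hence also in S4, S5 (every theorem of T is a theorem of S4 and S5).
K-tableau for the negation not (s or Dia ((not p or (not q implies not r)) or (s implies p))):
1. not (s or Dia ((not p or (not q implies not r)) or (s implies p))), 0
2. not s, 0
3. not Dia ((not p or (not q implies not r)) or (s implies p)), 0
Complete open branch: countermodel on a K-frame, so not valid in K.

T, S4, S5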